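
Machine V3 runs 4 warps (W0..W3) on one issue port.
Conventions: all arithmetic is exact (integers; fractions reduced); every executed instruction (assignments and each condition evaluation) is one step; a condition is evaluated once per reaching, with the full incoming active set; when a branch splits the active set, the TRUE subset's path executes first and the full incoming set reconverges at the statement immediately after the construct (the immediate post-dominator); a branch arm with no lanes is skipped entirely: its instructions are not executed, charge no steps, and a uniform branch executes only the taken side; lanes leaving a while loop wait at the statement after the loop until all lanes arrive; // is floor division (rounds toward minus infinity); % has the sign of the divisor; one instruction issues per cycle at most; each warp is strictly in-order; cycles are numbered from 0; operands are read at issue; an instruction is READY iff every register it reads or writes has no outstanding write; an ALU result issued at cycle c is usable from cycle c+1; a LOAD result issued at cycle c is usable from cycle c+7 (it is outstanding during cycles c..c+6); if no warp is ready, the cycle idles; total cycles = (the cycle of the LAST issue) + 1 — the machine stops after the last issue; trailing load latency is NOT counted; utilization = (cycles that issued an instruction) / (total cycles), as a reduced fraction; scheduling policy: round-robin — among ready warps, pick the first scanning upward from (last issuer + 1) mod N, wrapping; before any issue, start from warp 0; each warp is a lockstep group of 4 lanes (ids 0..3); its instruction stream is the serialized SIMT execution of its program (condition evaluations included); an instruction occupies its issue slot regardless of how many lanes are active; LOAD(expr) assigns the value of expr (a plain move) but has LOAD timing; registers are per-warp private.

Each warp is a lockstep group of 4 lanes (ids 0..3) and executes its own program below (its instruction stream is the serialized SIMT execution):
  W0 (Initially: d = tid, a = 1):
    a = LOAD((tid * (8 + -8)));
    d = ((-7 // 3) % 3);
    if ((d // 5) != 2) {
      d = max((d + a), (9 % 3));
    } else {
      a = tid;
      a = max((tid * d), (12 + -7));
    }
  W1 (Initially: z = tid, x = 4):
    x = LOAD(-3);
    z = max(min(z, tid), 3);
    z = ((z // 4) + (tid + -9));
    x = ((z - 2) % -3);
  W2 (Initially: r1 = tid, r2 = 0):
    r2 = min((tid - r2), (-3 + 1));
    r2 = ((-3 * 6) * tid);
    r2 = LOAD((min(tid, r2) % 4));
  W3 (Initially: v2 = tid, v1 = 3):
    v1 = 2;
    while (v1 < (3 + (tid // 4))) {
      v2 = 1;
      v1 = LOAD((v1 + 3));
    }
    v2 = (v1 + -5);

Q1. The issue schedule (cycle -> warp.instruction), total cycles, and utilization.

cycle 0: W0.I0
cycle 1: W1.I0
cycle 2: W2.I0
cycle 3: W3.I0
cycle 4: W0.I1
cycle 5: W1.I1
cycle 6: W2.I1
cycle 7: W3.I1
cycle 8: W0.I2
cycle 9: W1.I2
cycle 10: W2.I2
cycle 11: W3.I2
cycle 12: W0.I3
cycle 13: W1.I3
cycle 14: W3.I3
cycle 15: idle
cycle 16: idle
cycle 17: idle
cycle 18: idle
cycle 19: idle
cycle 20: idle
cycle 21: W3.I4
cycle 22: W3.I5

Answer: 23 cycles, utilization 17/23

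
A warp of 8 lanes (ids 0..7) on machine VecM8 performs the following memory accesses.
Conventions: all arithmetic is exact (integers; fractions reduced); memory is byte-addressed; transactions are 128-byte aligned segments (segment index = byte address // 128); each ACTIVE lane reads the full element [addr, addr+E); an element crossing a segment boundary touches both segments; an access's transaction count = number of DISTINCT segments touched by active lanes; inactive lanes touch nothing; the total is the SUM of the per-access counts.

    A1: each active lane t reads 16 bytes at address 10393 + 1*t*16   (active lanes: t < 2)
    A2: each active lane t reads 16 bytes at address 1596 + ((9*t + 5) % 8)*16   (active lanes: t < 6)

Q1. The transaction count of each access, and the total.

A1: 1 transaction
A2: 2 transactions

Answer: 1,2; total 3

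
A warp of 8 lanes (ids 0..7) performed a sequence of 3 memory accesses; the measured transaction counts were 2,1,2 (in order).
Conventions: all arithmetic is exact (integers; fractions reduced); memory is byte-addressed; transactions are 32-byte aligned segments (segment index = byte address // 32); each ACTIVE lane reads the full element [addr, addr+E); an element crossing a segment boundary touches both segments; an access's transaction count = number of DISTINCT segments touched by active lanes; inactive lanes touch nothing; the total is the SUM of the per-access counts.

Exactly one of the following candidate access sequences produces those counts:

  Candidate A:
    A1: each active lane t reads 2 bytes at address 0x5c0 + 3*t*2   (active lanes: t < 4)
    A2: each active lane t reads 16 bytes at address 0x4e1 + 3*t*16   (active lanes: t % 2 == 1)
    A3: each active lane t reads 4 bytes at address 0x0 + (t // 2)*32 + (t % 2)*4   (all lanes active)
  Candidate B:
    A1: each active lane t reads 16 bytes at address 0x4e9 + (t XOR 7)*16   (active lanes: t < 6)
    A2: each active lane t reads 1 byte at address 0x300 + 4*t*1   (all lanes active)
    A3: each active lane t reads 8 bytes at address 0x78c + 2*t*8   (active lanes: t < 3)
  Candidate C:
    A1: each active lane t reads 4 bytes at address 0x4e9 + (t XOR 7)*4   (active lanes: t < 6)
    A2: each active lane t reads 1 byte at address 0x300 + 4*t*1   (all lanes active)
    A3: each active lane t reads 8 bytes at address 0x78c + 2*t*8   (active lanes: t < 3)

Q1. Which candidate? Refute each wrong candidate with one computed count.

A: A1 gives 1 transaction, not 2
B: A1 gives 4 transactions, not 2
C: all counts match (2,1,2)

Answer: C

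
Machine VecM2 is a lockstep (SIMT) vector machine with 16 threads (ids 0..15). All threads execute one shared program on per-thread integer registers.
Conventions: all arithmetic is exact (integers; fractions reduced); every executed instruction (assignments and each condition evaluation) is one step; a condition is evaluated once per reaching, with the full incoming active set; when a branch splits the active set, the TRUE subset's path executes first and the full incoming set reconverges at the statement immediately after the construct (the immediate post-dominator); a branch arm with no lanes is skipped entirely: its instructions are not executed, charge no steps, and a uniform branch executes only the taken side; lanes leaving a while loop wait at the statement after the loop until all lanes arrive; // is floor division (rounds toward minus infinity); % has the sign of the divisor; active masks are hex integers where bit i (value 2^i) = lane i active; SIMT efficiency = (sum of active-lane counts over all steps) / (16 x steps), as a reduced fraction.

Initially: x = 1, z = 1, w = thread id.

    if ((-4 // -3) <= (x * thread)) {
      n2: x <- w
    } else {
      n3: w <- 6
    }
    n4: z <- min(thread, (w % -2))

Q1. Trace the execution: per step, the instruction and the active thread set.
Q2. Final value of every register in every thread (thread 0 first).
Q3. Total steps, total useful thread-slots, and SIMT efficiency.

step 0: eval ((-4 // -3) <= (x * thread)) 0xffff
step 1: x <- w                       0xfffe
step 2: w <- 6                       0x0001
step 3: z <- min(thread, (w % -2))   0xffff

Answer: 4 steps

x: 1,1,2,3,4,5,6,7,8,9,10,11,12,13,14,15
z: 0,-1,0,-1,0,-1,0,-1,0,-1,0,-1,0,-1,0,-1
w: 6,1,2,3,4,5,6,7,8,9,10,11,12,13,14,15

steps = 4; useful = 48; efficiency = 48/64 = 3/4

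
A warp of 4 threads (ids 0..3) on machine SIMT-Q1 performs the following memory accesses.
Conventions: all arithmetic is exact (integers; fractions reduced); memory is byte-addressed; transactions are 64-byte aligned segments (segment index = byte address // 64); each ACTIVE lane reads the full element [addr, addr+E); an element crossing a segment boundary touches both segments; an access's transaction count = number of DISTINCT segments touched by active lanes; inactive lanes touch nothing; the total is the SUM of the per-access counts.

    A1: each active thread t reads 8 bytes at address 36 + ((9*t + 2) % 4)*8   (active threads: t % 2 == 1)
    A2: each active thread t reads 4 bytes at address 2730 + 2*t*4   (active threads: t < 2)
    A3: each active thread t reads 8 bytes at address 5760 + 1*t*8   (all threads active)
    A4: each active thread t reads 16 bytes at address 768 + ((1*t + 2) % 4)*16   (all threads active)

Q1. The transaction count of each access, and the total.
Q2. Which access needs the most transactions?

A1: 2 transactions
A2: 1 transaction
A3: 1 transaction
A4: 1 transaction

Answer: 2,1,1,1; total 5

Answer: A1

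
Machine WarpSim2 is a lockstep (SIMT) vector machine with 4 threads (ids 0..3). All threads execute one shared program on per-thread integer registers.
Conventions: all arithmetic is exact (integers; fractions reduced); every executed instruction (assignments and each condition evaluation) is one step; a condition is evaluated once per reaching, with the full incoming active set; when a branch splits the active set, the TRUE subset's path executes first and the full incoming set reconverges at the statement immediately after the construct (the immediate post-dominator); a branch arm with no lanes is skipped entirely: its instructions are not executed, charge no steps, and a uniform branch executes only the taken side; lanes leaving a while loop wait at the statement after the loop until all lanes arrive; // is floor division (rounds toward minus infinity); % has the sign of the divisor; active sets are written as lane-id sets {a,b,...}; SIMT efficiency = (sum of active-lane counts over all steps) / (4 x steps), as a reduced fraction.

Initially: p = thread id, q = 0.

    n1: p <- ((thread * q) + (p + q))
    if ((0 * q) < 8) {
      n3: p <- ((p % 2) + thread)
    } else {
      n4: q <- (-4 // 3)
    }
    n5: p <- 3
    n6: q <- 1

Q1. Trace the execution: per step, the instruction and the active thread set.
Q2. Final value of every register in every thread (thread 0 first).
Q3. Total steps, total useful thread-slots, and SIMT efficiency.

step 0: p <- ((thread * q) + (p + q)) {0,1,2,3}
step 1: eval ((0 * q) < 8)           {0,1,2,3}
step 2: p <- ((p % 2) + thread)      {0,1,2,3}
step 3: p <- 3                       {0,1,2,3}
step 4: q <- 1                       {0,1,2,3}

Answer: 5 steps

p: 3,3,3,3
q: 1,1,1,1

steps = 5; useful = 20; efficiency = 20/20 = 1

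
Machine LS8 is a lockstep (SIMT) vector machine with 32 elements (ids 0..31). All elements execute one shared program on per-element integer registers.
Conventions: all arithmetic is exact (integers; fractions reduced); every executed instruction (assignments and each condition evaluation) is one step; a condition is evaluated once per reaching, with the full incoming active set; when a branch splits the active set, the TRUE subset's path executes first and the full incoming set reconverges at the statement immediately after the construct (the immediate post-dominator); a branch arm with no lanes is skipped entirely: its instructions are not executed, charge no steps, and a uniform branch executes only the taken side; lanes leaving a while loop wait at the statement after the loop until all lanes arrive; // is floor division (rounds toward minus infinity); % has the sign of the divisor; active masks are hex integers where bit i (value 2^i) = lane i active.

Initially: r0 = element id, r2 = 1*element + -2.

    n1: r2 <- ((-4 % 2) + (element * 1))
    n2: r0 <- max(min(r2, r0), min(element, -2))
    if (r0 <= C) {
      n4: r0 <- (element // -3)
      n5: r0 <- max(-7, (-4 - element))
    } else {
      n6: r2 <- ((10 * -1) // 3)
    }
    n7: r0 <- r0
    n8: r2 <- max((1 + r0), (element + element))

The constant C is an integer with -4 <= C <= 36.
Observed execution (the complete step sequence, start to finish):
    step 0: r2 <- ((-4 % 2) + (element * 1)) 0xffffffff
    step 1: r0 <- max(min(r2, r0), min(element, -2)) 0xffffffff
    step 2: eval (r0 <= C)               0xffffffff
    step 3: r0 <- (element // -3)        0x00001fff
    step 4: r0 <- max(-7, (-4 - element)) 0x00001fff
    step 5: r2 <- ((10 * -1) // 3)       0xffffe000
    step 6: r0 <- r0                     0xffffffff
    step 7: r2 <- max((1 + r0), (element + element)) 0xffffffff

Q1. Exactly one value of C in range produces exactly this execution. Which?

Answer: C = 12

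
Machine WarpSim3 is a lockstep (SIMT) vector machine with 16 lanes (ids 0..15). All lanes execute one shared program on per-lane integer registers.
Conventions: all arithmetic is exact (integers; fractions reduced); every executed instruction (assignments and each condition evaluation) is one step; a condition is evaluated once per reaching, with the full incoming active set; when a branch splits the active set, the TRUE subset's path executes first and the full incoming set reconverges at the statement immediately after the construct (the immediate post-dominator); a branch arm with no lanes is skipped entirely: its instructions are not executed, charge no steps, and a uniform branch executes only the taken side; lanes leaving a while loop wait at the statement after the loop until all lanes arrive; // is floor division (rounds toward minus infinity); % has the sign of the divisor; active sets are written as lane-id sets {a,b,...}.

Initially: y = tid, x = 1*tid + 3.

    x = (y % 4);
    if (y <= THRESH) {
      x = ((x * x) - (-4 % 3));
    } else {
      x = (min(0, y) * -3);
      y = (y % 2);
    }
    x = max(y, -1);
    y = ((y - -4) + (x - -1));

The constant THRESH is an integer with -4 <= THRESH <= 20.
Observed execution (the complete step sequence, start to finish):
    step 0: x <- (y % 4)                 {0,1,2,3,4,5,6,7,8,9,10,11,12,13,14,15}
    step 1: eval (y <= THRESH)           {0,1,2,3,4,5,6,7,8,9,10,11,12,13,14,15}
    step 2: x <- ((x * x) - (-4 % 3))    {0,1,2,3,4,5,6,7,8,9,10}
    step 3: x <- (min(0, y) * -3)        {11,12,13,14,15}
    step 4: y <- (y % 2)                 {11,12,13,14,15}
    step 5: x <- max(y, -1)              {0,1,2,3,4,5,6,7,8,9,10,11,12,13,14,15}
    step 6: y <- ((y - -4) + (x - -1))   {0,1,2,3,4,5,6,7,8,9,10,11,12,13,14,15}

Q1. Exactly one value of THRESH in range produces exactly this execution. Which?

Answer: THRESH = 10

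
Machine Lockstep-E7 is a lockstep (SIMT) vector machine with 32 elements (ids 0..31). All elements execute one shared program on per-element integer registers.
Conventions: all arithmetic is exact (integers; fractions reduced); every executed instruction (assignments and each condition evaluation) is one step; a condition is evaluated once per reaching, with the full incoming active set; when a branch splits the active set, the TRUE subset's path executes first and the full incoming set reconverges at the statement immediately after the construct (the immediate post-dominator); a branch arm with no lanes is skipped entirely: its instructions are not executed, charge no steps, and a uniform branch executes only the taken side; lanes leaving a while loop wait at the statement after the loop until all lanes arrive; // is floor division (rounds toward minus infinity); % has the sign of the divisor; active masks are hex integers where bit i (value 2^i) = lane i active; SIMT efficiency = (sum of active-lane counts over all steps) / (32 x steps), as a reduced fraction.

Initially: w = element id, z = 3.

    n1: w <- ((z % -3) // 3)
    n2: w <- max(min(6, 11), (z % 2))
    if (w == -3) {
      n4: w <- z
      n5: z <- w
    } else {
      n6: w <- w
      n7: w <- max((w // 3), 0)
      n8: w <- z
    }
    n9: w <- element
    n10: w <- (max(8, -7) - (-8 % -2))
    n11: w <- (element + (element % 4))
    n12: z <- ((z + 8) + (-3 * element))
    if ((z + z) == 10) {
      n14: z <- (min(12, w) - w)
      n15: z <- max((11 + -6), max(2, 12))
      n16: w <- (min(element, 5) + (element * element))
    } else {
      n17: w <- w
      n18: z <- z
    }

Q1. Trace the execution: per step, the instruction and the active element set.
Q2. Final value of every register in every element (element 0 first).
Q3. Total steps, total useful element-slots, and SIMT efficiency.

step 0: w <- ((z % -3) // 3)         0xffffffff
step 1: w <- max(min(6, 11), (z % 2)) 0xffffffff
step 2: eval (w == -3)               0xffffffff
step 3: w <- w                       0xffffffff
step 4: w <- max((w // 3), 0)        0xffffffff
step 5: w <- z                       0xffffffff
step 6: w <- element                 0xffffffff
step 7: w <- (max(8, -7) - (-8 % -2)) 0xffffffff
step 8: w <- (element + (element % 4)) 0xffffffff
step 9: z <- ((z + 8) + (-3 * element)) 0xffffffff
step 10: eval ((z + z) == 10)         0xffffffff
step 11: z <- (min(12, w) - w)        0x00000004
step 12: z <- max((11 + -6), max(2, 12)) 0x00000004
step 13: w <- (min(element, 5) + (element * element)) 0x00000004
step 14: w <- w                       0xfffffffb
step 15: z <- z                       0xfffffffb

Answer: 16 steps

w: 0,2,6,6,4,6,8,10,8,10,12,14,12,14,16,18,16,18,20,22,20,22,24,26,24,26,28,30,28,30,32,34
z: 11,8,12,2,-1,-4,-7,-10,-13,-16,-19,-22,-25,-28,-31,-34,-37,-40,-43,-46,-49,-52,-55,-58,-61,-64,-67,-70,-73,-76,-79,-82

steps = 16; useful = 417; efficiency = 417/512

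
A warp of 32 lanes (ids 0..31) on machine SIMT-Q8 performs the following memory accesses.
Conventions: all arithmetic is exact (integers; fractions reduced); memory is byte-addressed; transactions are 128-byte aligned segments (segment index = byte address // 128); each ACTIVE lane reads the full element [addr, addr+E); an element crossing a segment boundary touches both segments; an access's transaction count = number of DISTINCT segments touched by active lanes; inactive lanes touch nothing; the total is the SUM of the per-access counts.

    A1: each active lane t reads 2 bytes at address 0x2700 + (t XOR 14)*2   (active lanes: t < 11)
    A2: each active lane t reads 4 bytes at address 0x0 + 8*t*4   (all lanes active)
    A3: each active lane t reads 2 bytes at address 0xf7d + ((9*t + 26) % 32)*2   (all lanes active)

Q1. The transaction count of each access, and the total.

A1: 1 transaction
A2: 8 transactions
A3: 2 transactions

Answer: 1,8,2; total 11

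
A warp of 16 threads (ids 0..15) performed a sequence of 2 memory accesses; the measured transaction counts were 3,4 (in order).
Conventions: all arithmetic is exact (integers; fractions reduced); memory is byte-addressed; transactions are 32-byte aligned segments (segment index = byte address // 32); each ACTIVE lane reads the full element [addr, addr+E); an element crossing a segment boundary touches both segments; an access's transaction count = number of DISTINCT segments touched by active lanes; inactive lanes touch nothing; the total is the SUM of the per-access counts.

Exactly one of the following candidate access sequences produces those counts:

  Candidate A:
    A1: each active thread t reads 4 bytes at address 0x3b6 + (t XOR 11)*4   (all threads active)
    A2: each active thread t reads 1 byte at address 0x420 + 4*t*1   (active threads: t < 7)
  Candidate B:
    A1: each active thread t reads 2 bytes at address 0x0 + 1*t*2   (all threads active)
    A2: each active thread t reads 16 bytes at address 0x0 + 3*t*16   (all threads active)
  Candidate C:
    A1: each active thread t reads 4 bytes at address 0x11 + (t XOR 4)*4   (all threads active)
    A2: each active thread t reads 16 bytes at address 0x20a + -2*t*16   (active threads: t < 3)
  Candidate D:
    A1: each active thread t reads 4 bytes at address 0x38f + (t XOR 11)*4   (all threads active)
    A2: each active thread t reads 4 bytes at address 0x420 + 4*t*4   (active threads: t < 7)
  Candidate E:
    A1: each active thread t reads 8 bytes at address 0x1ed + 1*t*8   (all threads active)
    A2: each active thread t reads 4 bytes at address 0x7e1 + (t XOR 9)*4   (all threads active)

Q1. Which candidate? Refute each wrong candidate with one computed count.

A: A2 gives 1 transaction, not 4
B: A1 gives 1 transaction, not 3
C: A2 gives 3 transactions, not 4
E: A1 gives 5 transactions, not 3
D: all counts match (3,4)

Answer: D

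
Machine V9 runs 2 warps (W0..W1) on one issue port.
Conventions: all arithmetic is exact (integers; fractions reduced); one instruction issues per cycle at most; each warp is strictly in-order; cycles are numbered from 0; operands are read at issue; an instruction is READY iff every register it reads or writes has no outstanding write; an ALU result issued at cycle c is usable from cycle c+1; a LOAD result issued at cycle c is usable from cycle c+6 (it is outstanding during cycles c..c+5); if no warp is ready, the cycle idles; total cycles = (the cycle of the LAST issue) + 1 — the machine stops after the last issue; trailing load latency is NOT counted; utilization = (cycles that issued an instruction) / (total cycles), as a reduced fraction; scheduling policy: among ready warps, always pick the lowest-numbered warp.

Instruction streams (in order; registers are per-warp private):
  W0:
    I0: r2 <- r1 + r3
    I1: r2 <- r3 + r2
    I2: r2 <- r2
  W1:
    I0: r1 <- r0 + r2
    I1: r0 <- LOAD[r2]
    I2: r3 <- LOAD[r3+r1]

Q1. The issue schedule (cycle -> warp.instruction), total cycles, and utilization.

cycle 0: W0.I0
cycle 1: W0.I1
cycle 2: W0.I2
cycle 3: W1.I0
cycle 4: W1.I1
cycle 5: W1.I2

Answer: 6 cycles, utilization 1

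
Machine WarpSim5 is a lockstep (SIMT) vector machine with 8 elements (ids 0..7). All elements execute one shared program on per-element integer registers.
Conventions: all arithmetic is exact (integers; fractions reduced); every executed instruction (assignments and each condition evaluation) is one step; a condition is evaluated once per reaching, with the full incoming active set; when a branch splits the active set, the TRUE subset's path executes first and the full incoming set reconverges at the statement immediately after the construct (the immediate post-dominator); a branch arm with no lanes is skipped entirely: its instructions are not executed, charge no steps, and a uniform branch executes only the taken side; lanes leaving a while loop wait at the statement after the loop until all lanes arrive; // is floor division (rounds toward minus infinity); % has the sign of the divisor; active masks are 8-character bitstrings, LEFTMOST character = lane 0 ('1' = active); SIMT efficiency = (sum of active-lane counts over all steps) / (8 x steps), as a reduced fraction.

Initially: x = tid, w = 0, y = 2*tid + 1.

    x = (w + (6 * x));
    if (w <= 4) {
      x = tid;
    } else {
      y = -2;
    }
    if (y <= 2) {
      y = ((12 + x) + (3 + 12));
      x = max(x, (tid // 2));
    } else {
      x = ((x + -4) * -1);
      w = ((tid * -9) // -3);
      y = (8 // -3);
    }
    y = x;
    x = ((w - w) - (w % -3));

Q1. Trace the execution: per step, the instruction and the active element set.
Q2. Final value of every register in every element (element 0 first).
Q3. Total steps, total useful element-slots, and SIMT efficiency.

step 0: x <- (w + (6 * x))           11111111
step 1: eval (w <= 4)                11111111
step 2: x <- tid                     11111111
step 3: eval (y <= 2)                11111111
step 4: y <- ((12 + x) + (3 + 12))   10000000
step 5: x <- max(x, (tid // 2))      10000000
step 6: x <- ((x + -4) * -1)         01111111
step 7: w <- ((tid * -9) // -3)      01111111
step 8: y <- (8 // -3)               01111111
step 9: y <- x                       11111111
step 10: x <- ((w - w) - (w % -3))    11111111

Answer: 11 steps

x: 0,0,0,0,0,0,0,0
w: 0,3,6,9,12,15,18,21
y: 0,3,2,1,0,-1,-2,-3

steps = 11; useful = 71; efficiency = 71/88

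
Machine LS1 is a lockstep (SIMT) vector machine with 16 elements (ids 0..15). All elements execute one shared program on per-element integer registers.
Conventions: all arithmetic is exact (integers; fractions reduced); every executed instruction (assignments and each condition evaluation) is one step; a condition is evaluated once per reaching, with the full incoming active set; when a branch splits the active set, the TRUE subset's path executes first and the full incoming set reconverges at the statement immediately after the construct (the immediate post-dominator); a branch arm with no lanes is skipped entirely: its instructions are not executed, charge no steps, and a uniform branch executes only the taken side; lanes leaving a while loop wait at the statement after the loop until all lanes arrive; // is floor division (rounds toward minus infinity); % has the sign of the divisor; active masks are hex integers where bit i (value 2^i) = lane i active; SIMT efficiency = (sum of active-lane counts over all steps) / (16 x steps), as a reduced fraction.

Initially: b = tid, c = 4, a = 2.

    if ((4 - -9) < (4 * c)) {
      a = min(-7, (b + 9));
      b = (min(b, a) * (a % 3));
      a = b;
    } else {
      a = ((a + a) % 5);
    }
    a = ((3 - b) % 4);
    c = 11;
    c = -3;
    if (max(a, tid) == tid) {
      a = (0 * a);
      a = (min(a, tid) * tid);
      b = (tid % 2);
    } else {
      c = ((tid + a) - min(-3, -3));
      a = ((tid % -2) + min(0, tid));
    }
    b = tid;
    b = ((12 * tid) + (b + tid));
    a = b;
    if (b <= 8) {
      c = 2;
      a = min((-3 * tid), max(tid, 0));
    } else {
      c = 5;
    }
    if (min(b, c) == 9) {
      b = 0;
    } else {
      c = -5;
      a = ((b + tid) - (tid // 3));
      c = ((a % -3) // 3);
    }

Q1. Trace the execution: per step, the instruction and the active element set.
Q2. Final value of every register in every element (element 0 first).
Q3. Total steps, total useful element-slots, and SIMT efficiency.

step 0: eval ((4 - -9) < (4 * c))    0xffff
step 1: a <- min(-7, (b + 9))        0xffff
step 2: b <- (min(b, a) * (a % 3))   0xffff
step 3: a <- b                       0xffff
step 4: a <- ((3 - b) % 4)           0xffff
step 5: c <- 11                      0xffff
step 6: c <- -3                      0xffff
step 7: eval (max(a, tid) == tid)    0xffff
step 8: a <- (0 * a)                 0xfffe
step 9: a <- (min(a, tid) * tid)     0xfffe
step 10: b <- (tid % 2)               0xfffe
step 11: c <- ((tid + a) - min(-3, -3)) 0x0001
step 12: a <- ((tid % -2) + min(0, tid)) 0x0001
step 13: b <- tid                     0xffff
step 14: b <- ((12 * tid) + (b + tid)) 0xffff
step 15: a <- b                       0xffff
step 16: eval (b <= 8)                0xffff
step 17: c <- 2                       0x0001
step 18: a <- min((-3 * tid), max(tid, 0)) 0x0001
step 19: c <- 5                       0xfffe
step 20: eval (min(b, c) == 9)        0xffff
step 21: c <- -5                      0xffff
step 22: a <- ((b + tid) - (tid // 3)) 0xffff
step 23: c <- ((a % -3) // 3)         0xffff

Answer: 24 steps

b: 0,14,28,42,56,70,84,98,112,126,140,154,168,182,196,210
c: 0,0,0,-1,-1,-1,-1,-1,-1,0,0,0,-1,-1,-1,-1
a: 0,15,30,44,59,74,88,103,118,132,147,162,176,191,206,220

steps = 24; useful = 320; efficiency = 320/384 = 5/6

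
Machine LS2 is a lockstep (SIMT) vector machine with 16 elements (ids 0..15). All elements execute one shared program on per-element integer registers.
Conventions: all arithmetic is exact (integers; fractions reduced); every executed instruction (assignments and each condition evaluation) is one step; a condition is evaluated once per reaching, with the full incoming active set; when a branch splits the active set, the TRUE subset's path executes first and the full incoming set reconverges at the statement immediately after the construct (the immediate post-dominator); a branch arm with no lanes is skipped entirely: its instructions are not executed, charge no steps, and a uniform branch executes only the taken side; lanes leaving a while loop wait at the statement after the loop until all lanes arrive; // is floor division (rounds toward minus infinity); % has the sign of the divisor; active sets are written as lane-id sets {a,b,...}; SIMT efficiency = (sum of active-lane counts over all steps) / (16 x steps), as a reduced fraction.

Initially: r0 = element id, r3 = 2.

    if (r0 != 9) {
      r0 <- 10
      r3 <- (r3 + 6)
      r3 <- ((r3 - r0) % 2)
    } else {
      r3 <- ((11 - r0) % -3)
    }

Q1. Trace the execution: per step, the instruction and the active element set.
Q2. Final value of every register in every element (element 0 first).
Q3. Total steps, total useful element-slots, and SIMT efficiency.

step 0: eval (r0 != 9)               {0,1,2,3,4,5,6,7,8,9,10,11,12,13,14,15}
step 1: r0 <- 10                     {0,1,2,3,4,5,6,7,8,10,11,12,13,14,15}
step 2: r3 <- (r3 + 6)               {0,1,2,3,4,5,6,7,8,10,11,12,13,14,15}
step 3: r3 <- ((r3 - r0) % 2)        {0,1,2,3,4,5,6,7,8,10,11,12,13,14,15}
step 4: r3 <- ((11 - r0) % -3)       {9}

Answer: 5 steps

r0: 10,10,10,10,10,10,10,10,10,9,10,10,10,10,10,10
r3: 0,0,0,0,0,0,0,0,0,-1,0,0,0,0,0,0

steps = 5; useful = 62; efficiency = 62/80 = 31/40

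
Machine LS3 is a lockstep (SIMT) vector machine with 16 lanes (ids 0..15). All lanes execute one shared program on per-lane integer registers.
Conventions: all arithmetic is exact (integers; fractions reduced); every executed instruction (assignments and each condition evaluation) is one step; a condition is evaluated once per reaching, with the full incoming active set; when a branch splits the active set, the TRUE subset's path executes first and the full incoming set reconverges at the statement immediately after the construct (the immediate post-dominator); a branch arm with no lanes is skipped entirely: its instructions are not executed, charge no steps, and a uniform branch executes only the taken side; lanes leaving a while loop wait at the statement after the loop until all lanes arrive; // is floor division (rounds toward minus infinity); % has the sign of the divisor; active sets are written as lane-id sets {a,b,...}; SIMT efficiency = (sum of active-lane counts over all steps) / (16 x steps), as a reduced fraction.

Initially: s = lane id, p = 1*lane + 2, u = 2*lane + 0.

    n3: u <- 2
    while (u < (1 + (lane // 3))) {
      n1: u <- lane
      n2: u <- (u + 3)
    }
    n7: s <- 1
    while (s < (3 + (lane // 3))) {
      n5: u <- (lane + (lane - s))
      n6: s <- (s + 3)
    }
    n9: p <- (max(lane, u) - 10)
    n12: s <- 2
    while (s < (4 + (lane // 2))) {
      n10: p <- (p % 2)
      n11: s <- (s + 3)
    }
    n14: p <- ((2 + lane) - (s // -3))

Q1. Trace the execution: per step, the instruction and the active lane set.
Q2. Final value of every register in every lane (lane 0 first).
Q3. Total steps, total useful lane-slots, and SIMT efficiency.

step 0: u <- 2                       {0,1,2,3,4,5,6,7,8,9,10,11,12,13,14,15}
step 1: eval (u < (1 + (lane // 3))) {0,1,2,3,4,5,6,7,8,9,10,11,12,13,14,15}
step 2: u <- lane                    {6,7,8,9,10,11,12,13,14,15}
step 3: u <- (u + 3)                 {6,7,8,9,10,11,12,13,14,15}
step 4: eval (u < (1 + (lane // 3))) {6,7,8,9,10,11,12,13,14,15}
step 5: s <- 1                       {0,1,2,3,4,5,6,7,8,9,10,11,12,13,14,15}
step 6: eval (s < (3 + (lane // 3))) {0,1,2,3,4,5,6,7,8,9,10,11,12,13,14,15}
step 7: u <- (lane + (lane - s))     {0,1,2,3,4,5,6,7,8,9,10,11,12,13,14,15}
step 8: s <- (s + 3)                 {0,1,2,3,4,5,6,7,8,9,10,11,12,13,14,15}
step 9: eval (s < (3 + (lane // 3))) {0,1,2,3,4,5,6,7,8,9,10,11,12,13,14,15}
step 10: u <- (lane + (lane - s))     {6,7,8,9,10,11,12,13,14,15}
step 11: s <- (s + 3)                 {6,7,8,9,10,11,12,13,14,15}
step 12: eval (s < (3 + (lane // 3))) {6,7,8,9,10,11,12,13,14,15}
step 13: u <- (lane + (lane - s))     {15}
step 14: s <- (s + 3)                 {15}
step 15: eval (s < (3 + (lane // 3))) {15}
step 16: p <- (max(lane, u) - 10)     {0,1,2,3,4,5,6,7,8,9,10,11,12,13,14,15}
step 17: s <- 2                       {0,1,2,3,4,5,6,7,8,9,10,11,12,13,14,15}
step 18: eval (s < (4 + (lane // 2))) {0,1,2,3,4,5,6,7,8,9,10,11,12,13,14,15}
step 19: p <- (p % 2)                 {0,1,2,3,4,5,6,7,8,9,10,11,12,13,14,15}
step 20: s <- (s + 3)                 {0,1,2,3,4,5,6,7,8,9,10,11,12,13,14,15}
step 21: eval (s < (4 + (lane // 2))) {0,1,2,3,4,5,6,7,8,9,10,11,12,13,14,15}
step 22: p <- (p % 2)                 {4,5,6,7,8,9,10,11,12,13,14,15}
step 23: s <- (s + 3)                 {4,5,6,7,8,9,10,11,12,13,14,15}
step 24: eval (s < (4 + (lane // 2))) {4,5,6,7,8,9,10,11,12,13,14,15}
step 25: p <- (p % 2)                 {10,11,12,13,14,15}
step 26: s <- (s + 3)                 {10,11,12,13,14,15}
step 27: eval (s < (4 + (lane // 2))) {10,11,12,13,14,15}
step 28: p <- ((2 + lane) - (s // -3)) {0,1,2,3,4,5,6,7,8,9,10,11,12,13,14,15}

Answer: 29 steps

s: 5,5,5,5,8,8,8,8,8,8,11,11,11,11,11,11
p: 4,5,6,7,9,10,11,12,13,14,16,17,18,19,20,21
u: -1,1,3,5,7,9,8,10,12,14,16,18,20,22,24,23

steps = 29; useful = 341; efficiency = 341/464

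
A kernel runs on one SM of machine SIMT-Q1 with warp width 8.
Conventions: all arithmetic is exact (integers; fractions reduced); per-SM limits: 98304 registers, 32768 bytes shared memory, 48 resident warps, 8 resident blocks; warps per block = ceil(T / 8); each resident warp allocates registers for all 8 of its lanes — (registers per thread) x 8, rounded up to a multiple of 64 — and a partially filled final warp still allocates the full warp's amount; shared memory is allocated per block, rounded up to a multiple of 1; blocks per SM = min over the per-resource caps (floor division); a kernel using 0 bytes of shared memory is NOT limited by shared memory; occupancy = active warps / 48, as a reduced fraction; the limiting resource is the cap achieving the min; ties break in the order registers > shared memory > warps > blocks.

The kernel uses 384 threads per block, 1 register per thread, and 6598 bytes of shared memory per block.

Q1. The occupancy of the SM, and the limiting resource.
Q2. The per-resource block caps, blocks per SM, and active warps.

Answer: occupancy 1, limited by warps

registers: 32 blocks
shared memory: 4 blocks
warps: 1 block
blocks: 8 blocks

Answer: 1 block, 48 active warps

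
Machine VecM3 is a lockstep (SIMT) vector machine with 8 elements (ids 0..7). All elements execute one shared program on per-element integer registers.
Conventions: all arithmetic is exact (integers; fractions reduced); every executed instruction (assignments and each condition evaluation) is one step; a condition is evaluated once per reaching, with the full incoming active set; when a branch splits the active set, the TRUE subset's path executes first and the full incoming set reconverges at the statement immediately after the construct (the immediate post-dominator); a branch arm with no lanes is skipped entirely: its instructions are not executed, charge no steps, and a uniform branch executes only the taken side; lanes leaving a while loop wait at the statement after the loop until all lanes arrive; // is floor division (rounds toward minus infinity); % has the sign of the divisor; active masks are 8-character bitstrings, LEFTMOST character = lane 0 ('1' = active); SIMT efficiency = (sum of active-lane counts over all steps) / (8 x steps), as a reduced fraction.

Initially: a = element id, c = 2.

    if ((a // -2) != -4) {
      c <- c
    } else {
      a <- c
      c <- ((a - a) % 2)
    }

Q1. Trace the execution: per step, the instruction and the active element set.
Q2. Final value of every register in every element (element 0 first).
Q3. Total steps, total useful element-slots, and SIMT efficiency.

step 0: eval ((a // -2) != -4)       11111111
step 1: c <- c                       11111110
step 2: a <- c                       00000001
step 3: c <- ((a - a) % 2)           00000001

Answer: 4 steps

a: 0,1,2,3,4,5,6,2
c: 2,2,2,2,2,2,2,0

steps = 4; useful = 17; efficiency = 17/32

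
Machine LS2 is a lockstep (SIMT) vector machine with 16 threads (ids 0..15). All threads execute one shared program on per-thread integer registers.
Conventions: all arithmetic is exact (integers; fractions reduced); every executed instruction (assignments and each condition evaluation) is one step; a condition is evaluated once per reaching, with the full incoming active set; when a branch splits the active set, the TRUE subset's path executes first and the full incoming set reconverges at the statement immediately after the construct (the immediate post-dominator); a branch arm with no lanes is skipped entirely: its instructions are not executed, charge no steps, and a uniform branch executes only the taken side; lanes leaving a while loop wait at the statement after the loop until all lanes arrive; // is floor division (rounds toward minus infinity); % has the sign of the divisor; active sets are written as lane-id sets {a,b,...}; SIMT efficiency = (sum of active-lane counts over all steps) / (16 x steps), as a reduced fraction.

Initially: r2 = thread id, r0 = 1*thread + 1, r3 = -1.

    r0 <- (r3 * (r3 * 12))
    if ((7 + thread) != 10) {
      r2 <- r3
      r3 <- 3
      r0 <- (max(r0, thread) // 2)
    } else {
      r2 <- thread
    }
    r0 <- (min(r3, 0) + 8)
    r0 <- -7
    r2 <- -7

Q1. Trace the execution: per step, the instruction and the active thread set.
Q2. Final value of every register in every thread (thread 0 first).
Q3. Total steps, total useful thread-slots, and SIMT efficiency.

step 0: r0 <- (r3 * (r3 * 12))       {0,1,2,3,4,5,6,7,8,9,10,11,12,13,14,15}
step 1: eval ((7 + thread) != 10)    {0,1,2,3,4,5,6,7,8,9,10,11,12,13,14,15}
step 2: r2 <- r3                     {0,1,2,4,5,6,7,8,9,10,11,12,13,14,15}
step 3: r3 <- 3                      {0,1,2,4,5,6,7,8,9,10,11,12,13,14,15}
step 4: r0 <- (max(r0, thread) // 2) {0,1,2,4,5,6,7,8,9,10,11,12,13,14,15}
step 5: r2 <- thread                 {3}
step 6: r0 <- (min(r3, 0) + 8)       {0,1,2,3,4,5,6,7,8,9,10,11,12,13,14,15}
step 7: r0 <- -7                     {0,1,2,3,4,5,6,7,8,9,10,11,12,13,14,15}
step 8: r2 <- -7                     {0,1,2,3,4,5,6,7,8,9,10,11,12,13,14,15}

Answer: 9 steps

r2: -7,-7,-7,-7,-7,-7,-7,-7,-7,-7,-7,-7,-7,-7,-7,-7
r0: -7,-7,-7,-7,-7,-7,-7,-7,-7,-7,-7,-7,-7,-7,-7,-7
r3: 3,3,3,-1,3,3,3,3,3,3,3,3,3,3,3,3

steps = 9; useful = 126; efficiency = 126/144 = 7/8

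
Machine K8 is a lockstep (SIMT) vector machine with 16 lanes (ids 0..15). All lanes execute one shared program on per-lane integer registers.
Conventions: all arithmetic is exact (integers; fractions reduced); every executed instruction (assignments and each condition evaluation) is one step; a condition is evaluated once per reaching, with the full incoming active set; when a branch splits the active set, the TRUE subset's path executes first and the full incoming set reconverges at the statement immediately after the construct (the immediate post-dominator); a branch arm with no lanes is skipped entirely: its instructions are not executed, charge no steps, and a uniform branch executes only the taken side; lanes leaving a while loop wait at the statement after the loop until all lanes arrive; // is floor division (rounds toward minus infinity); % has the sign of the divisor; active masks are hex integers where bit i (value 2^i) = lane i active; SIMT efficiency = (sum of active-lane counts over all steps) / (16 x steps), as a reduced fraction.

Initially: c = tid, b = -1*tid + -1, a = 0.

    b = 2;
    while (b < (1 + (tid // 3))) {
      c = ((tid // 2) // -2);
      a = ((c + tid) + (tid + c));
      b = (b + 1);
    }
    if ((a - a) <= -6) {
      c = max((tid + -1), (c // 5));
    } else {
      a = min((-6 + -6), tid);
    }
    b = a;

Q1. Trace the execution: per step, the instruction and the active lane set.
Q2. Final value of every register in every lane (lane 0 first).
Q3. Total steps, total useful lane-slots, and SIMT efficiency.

step 0: b <- 2                       0xffff
step 1: eval (b < (1 + (tid // 3)))  0xffff
step 2: c <- ((tid // 2) // -2)      0xffc0
step 3: a <- ((c + tid) + (tid + c)) 0xffc0
step 4: b <- (b + 1)                 0xffc0
step 5: eval (b < (1 + (tid // 3)))  0xffc0
step 6: c <- ((tid // 2) // -2)      0xfe00
step 7: a <- ((c + tid) + (tid + c)) 0xfe00
step 8: b <- (b + 1)                 0xfe00
step 9: eval (b < (1 + (tid // 3)))  0xfe00
step 10: c <- ((tid // 2) // -2)      0xf000
step 11: a <- ((c + tid) + (tid + c)) 0xf000
step 12: b <- (b + 1)                 0xf000
step 13: eval (b < (1 + (tid // 3)))  0xf000
step 14: c <- ((tid // 2) // -2)      0x8000
step 15: a <- ((c + tid) + (tid + c)) 0x8000
step 16: b <- (b + 1)                 0x8000
step 17: eval (b < (1 + (tid // 3)))  0x8000
step 18: eval ((a - a) <= -6)         0xffff
step 19: a <- min((-6 + -6), tid)     0xffff
step 20: b <- a                       0xffff

Answer: 21 steps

c: 0,1,2,3,4,5,-2,-2,-2,-2,-3,-3,-3,-3,-4,-4
b: -12,-12,-12,-12,-12,-12,-12,-12,-12,-12,-12,-12,-12,-12,-12,-12
a: -12,-12,-12,-12,-12,-12,-12,-12,-12,-12,-12,-12,-12,-12,-12,-12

steps = 21; useful = 168; efficiency = 168/336 = 1/2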